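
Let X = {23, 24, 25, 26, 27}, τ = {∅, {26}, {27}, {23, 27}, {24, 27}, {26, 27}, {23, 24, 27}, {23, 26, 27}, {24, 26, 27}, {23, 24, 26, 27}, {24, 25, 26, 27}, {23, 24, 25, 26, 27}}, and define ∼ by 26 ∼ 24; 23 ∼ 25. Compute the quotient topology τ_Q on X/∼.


X/∼ = {[23=25], [24=26], [27]}; |τ_Q| = 4.

Equivalence classes: [23=25], [24=26], [27].
Quotient map π: X → X/∼ sends 23 ↦ [23=25], 24 ↦ [24=26], 25 ↦ [23=25], 26 ↦ [24=26], 27 ↦ [27].
For each subset V ⊆ X/∼, compute π^{-1}(V) ⊆ X and check whether π^{-1}(V) ∈ τ. V is open in τ_Q iff π^{-1}(V) ∈ τ.
  V = {}: π^{-1}(V) = ∅ ∈ τ ✓.
  V = {[23=25]}: π^{-1}(V) = {23, 25} ∉ τ ✗.
  V = {[24=26]}: π^{-1}(V) = {24, 26} ∉ τ ✗.
  V = {[23=25], [24=26]}: π^{-1}(V) = {23, 24, 25, 26} ∉ τ ✗.
  V = {[27]}: π^{-1}(V) = {27} ∈ τ ✓.
  V = {[23=25], [27]}: π^{-1}(V) = {23, 25, 27} ∉ τ ✗.
  V = {[24=26], [27]}: π^{-1}(V) = {24, 26, 27} ∈ τ ✓.
  V = {[23=25], [24=26], [27]}: π^{-1}(V) = {23, 24, 25, 26, 27} ∈ τ ✓.
Open sets in the quotient: τ_Q = {{}, {[27]}, {[24=26], [27]}, {[23=25], [24=26], [27]}} (4 elements).


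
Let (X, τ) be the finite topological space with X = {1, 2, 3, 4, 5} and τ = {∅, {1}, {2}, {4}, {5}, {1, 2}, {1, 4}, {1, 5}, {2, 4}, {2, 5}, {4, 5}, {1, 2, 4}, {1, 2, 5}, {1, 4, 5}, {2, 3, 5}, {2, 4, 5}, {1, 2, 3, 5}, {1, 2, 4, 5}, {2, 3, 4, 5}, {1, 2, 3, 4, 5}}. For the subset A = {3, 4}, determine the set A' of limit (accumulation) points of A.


A' = ∅

For each x ∈ X, list the open sets U ∈ τ with x ∈ U, then check whether U ∩ (A ∖ {x}) ≠ ∅ for every such U.
  x = 1: open {1} ∋ x has {1} ∩ (A ∖ {1}) = ∅, so x is NOT a limit point.
  x = 2: open {2} ∋ x has {2} ∩ (A ∖ {2}) = ∅, so x is NOT a limit point.
  x = 3: open {2, 3, 5} ∋ x has {2, 3, 5} ∩ (A ∖ {3}) = ∅, so x is NOT a limit point.
  x = 4: open {4} ∋ x has {4} ∩ (A ∖ {4}) = ∅, so x is NOT a limit point.
  x = 5: open {5} ∋ x has {5} ∩ (A ∖ {5}) = ∅, so x is NOT a limit point.
Collecting: A' = ∅.


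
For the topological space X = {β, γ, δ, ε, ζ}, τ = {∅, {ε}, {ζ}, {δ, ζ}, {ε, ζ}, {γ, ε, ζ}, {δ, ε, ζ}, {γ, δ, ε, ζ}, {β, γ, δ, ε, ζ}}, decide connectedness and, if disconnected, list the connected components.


(X, τ) is connected.

Find clopen sets (U ∈ τ with X ∖ U ∈ τ):
  U = ∅, X ∖ U = {β, γ, δ, ε, ζ} — both open, so U is clopen.
  U = {β, γ, δ, ε, ζ}, X ∖ U = ∅ — both open, so U is clopen.
Only trivial clopens (∅ and X) exist, so (X, τ) is connected.
Compute connected components by grouping points that agree on all clopens:
  component: {β, γ, δ, ε, ζ}


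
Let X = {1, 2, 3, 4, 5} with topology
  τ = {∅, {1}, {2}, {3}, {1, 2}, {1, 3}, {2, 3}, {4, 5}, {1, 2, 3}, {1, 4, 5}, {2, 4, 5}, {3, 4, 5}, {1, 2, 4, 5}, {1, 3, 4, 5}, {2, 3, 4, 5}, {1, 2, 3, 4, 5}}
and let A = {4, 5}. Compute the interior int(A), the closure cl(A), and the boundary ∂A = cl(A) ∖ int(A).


int(A) = {4, 5}, cl(A) = {4, 5}, ∂A = ∅.

Closed sets in (X, τ) are complements of opens:
  closed(X, τ) = {∅, {1}, {2}, {3}, {1, 2}, {1, 3}, {2, 3}, {4, 5}, {1, 2, 3}, {1, 4, 5}, {2, 4, 5}, {3, 4, 5}, {1, 2, 4, 5}, {1, 3, 4, 5}, {2, 3, 4, 5}, {1, 2, 3, 4, 5}}.
int(A) = ⋃ {U ∈ τ : U ⊆ A}. Opens contained in A: ∅, {4, 5}.
Taking the union of these: int(A) = {4, 5}.
cl(A) = ⋂ {C closed : A ⊆ C}. Closed sets containing A: {4, 5}, {1, 4, 5}, {2, 4, 5}, {3, 4, 5}, {1, 2, 4, 5}, {1, 3, 4, 5}, {2, 3, 4, 5}, {1, 2, 3, 4, 5}.
Intersecting these: cl(A) = {4, 5}.
∂A = cl(A) ∖ int(A) = {4, 5} ∖ {4, 5} = ∅.


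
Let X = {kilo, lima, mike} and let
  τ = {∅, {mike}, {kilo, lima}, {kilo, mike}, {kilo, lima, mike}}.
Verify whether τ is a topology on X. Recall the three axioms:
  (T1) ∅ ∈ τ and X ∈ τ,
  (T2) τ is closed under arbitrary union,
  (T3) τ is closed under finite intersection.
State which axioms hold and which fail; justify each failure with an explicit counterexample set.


τ is NOT a topology on X.

Axiom (T1): ∅ ∈ τ? Yes; X ∈ τ? Yes.
Axiom (T2/T3): check pairwise unions and intersections of members of τ.
Counterexample for (T3): {kilo, lima} ∩ {kilo, mike} = {kilo} ∉ τ. Therefore τ is NOT a topology.


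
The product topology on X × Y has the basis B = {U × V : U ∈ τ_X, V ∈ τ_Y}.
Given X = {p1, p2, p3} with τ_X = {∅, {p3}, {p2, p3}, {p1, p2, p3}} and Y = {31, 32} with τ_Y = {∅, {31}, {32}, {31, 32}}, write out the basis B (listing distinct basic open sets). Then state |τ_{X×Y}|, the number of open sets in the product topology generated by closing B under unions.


Basis B = {∅ × ∅, {p3} × {31}, {p3} × {32}, {p2, p3} × {31}, {p2, p3} × {32}, {p3} × {31, 32}, {p1, p2, p3} × {31}, {p1, p2, p3} × {32}, {p2, p3} × {31, 32}, {p1, p2, p3} × {31, 32}}; |τ_{X×Y}| = 16.

Enumerate products U × V with U ∈ τ_X, V ∈ τ_Y (deduplicated):
  ∅ × ∅ = {} (∅)
  {p3} × {31} = {(p3,31)}
  {p3} × {32} = {(p3,32)}
  {p2, p3} × {31} = {(p2,31), (p3,31)}
  {p2, p3} × {32} = {(p2,32), (p3,32)}
  {p3} × {31, 32} = {(p3,31), (p3,32)}
  {p1, p2, p3} × {31} = {(p1,31), (p2,31), (p3,31)}
  {p1, p2, p3} × {32} = {(p1,32), (p2,32), (p3,32)}
  {p2, p3} × {31, 32} = {(p2,31), (p2,32), (p3,31), (p3,32)}
  {p1, p2, p3} × {31, 32} = {(p1,31), (p1,32), (p2,31), (p2,32), (p3,31), (p3,32)}
These 10 distinct sets form the basis B.
Close under arbitrary unions to get τ_{X×Y}; counting gives |τ_{X×Y}| = 16.


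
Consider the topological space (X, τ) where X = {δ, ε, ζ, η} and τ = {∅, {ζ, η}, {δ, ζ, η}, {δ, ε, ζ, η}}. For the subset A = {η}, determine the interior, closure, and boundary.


int(A) = ∅, cl(A) = {δ, ε, ζ, η}, ∂A = {δ, ε, ζ, η}.

Closed sets in (X, τ) are complements of opens:
  closed(X, τ) = {∅, {ε}, {δ, ε}, {δ, ε, ζ, η}}.
int(A) = ⋃ {U ∈ τ : U ⊆ A}. Opens contained in A: ∅.
Taking the union of these: int(A) = ∅.
cl(A) = ⋂ {C closed : A ⊆ C}. Closed sets containing A: {δ, ε, ζ, η}.
Intersecting these: cl(A) = {δ, ε, ζ, η}.
∂A = cl(A) ∖ int(A) = {δ, ε, ζ, η} ∖ ∅ = {δ, ε, ζ, η}.


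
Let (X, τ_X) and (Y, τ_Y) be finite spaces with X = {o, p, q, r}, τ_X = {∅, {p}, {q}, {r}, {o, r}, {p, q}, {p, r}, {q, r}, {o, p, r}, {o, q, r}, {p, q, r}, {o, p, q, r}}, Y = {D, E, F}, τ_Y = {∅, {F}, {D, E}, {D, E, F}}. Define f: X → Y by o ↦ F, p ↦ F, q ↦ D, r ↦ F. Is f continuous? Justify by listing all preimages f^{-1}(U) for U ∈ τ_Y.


f IS continuous.

Compute f^{-1}(U) for each U ∈ τ_Y:
  U = ∅: f^{-1}(U) = ∅ ∈ τ_X ✓.
  U = {F}: f^{-1}(U) = {o, p, r} ∈ τ_X ✓.
  U = {D, E}: f^{-1}(U) = {q} ∈ τ_X ✓.
  U = {D, E, F}: f^{-1}(U) = {o, p, q, r} ∈ τ_X ✓.
Every preimage lies in τ_X, so f IS continuous.


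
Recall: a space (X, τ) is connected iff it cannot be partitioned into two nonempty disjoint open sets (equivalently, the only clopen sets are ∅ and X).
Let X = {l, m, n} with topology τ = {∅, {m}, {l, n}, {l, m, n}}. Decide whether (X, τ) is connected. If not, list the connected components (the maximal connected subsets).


(X, τ) is disconnected; components = [{m}, {l, n}].

Find clopen sets (U ∈ τ with X ∖ U ∈ τ):
  U = ∅, X ∖ U = {l, m, n} — both open, so U is clopen.
  U = {m}, X ∖ U = {l, n} — both open, so U is clopen.
  U = {l, n}, X ∖ U = {m} — both open, so U is clopen.
  U = {l, m, n}, X ∖ U = ∅ — both open, so U is clopen.
Nontrivial clopen(s) exist: e.g. {m}. So (X, τ) is disconnected.
Compute connected components by grouping points that agree on all clopens:
  component: {m}
  component: {l, n}


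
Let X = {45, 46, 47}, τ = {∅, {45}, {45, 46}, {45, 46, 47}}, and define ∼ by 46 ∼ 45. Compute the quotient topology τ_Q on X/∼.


X/∼ = {[45=46], [47]}; |τ_Q| = 3.

Equivalence classes: [45=46], [47].
Quotient map π: X → X/∼ sends 45 ↦ [45=46], 46 ↦ [45=46], 47 ↦ [47].
For each subset V ⊆ X/∼, compute π^{-1}(V) ⊆ X and check whether π^{-1}(V) ∈ τ. V is open in τ_Q iff π^{-1}(V) ∈ τ.
  V = {}: π^{-1}(V) = ∅ ∈ τ ✓.
  V = {[45=46]}: π^{-1}(V) = {45, 46} ∈ τ ✓.
  V = {[47]}: π^{-1}(V) = {47} ∉ τ ✗.
  V = {[45=46], [47]}: π^{-1}(V) = {45, 46, 47} ∈ τ ✓.
Open sets in the quotient: τ_Q = {{}, {[45=46]}, {[45=46], [47]}} (3 elements).


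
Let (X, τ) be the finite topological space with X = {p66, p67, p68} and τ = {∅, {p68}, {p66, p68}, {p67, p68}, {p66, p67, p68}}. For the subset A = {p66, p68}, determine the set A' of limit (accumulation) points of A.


A' = {p66, p67}

For each x ∈ X, list the open sets U ∈ τ with x ∈ U, then check whether U ∩ (A ∖ {x}) ≠ ∅ for every such U.
  x = p66: opens ∋ x are {p66, p68}, {p66, p67, p68}; each meets A ∖ {p66}, so x IS a limit point.
  x = p67: opens ∋ x are {p67, p68}, {p66, p67, p68}; each meets A ∖ {p67}, so x IS a limit point.
  x = p68: open {p68} ∋ x has {p68} ∩ (A ∖ {p68}) = ∅, so x is NOT a limit point.
Collecting: A' = {p66, p67}.


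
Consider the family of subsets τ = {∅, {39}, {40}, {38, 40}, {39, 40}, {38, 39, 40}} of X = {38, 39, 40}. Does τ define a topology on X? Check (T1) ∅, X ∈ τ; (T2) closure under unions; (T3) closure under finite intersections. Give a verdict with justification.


τ IS a topology on X.

Axiom (T1): ∅ ∈ τ? Yes; X ∈ τ? Yes.
Axiom (T2/T3): check pairwise unions and intersections of members of τ.
All pairwise intersections and unions checked — each lies in τ. Therefore τ satisfies (T1), (T2), (T3): it IS a topology on X.


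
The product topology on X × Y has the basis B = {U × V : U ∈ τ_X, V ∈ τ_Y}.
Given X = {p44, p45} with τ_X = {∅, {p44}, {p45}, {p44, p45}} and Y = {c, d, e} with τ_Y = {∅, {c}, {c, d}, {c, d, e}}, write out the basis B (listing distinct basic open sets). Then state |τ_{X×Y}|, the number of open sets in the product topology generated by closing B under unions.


Basis B = {∅ × ∅, {p44} × {c}, {p45} × {c}, {p44} × {c, d}, {p44, p45} × {c}, {p45} × {c, d}, {p44} × {c, d, e}, {p45} × {c, d, e}, {p44, p45} × {c, d}, {p44, p45} × {c, d, e}}; |τ_{X×Y}| = 16.

Enumerate products U × V with U ∈ τ_X, V ∈ τ_Y (deduplicated):
  ∅ × ∅ = {} (∅)
  {p44} × {c} = {(p44,c)}
  {p45} × {c} = {(p45,c)}
  {p44} × {c, d} = {(p44,c), (p44,d)}
  {p44, p45} × {c} = {(p44,c), (p45,c)}
  {p45} × {c, d} = {(p45,c), (p45,d)}
  {p44} × {c, d, e} = {(p44,c), (p44,d), (p44,e)}
  {p45} × {c, d, e} = {(p45,c), (p45,d), (p45,e)}
  {p44, p45} × {c, d} = {(p44,c), (p44,d), (p45,c), (p45,d)}
  {p44, p45} × {c, d, e} = {(p44,c), (p44,d), (p44,e), (p45,c), (p45,d), (p45,e)}
These 10 distinct sets form the basis B.
Close under arbitrary unions to get τ_{X×Y}; counting gives |τ_{X×Y}| = 16.


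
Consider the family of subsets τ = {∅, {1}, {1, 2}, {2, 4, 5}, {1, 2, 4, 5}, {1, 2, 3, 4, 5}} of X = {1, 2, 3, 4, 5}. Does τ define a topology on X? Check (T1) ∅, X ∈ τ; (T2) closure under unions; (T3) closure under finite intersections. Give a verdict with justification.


τ is NOT a topology on X.

Axiom (T1): ∅ ∈ τ? Yes; X ∈ τ? Yes.
Axiom (T2/T3): check pairwise unions and intersections of members of τ.
Counterexample for (T3): {1, 2} ∩ {2, 4, 5} = {2} ∉ τ. Therefore τ is NOT a topology.


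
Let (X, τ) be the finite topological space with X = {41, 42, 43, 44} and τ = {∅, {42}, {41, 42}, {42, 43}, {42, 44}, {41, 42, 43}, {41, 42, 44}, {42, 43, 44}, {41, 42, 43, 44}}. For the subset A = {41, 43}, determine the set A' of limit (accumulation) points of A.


A' = ∅

For each x ∈ X, list the open sets U ∈ τ with x ∈ U, then check whether U ∩ (A ∖ {x}) ≠ ∅ for every such U.
  x = 41: open {41, 42} ∋ x has {41, 42} ∩ (A ∖ {41}) = ∅, so x is NOT a limit point.
  x = 42: open {42} ∋ x has {42} ∩ (A ∖ {42}) = ∅, so x is NOT a limit point.
  x = 43: open {42, 43} ∋ x has {42, 43} ∩ (A ∖ {43}) = ∅, so x is NOT a limit point.
  x = 44: open {42, 44} ∋ x has {42, 44} ∩ (A ∖ {44}) = ∅, so x is NOT a limit point.
Collecting: A' = ∅.


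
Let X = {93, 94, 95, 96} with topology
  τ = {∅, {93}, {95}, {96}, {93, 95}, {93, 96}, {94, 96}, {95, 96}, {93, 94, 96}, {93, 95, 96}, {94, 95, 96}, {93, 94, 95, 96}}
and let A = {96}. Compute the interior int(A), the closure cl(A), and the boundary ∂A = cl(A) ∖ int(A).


int(A) = {96}, cl(A) = {94, 96}, ∂A = {94}.

Closed sets in (X, τ) are complements of opens:
  closed(X, τ) = {∅, {93}, {94}, {95}, {93, 94}, {93, 95}, {94, 95}, {94, 96}, {93, 94, 95}, {93, 94, 96}, {94, 95, 96}, {93, 94, 95, 96}}.
int(A) = ⋃ {U ∈ τ : U ⊆ A}. Opens contained in A: ∅, {96}.
Taking the union of these: int(A) = {96}.
cl(A) = ⋂ {C closed : A ⊆ C}. Closed sets containing A: {94, 96}, {93, 94, 96}, {94, 95, 96}, {93, 94, 95, 96}.
Intersecting these: cl(A) = {94, 96}.
∂A = cl(A) ∖ int(A) = {94, 96} ∖ {96} = {94}.


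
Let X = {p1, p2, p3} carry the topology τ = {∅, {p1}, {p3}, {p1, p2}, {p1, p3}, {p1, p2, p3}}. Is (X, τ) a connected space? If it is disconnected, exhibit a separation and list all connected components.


(X, τ) is disconnected; components = [{p3}, {p1, p2}].

Find clopen sets (U ∈ τ with X ∖ U ∈ τ):
  U = ∅, X ∖ U = {p1, p2, p3} — both open, so U is clopen.
  U = {p3}, X ∖ U = {p1, p2} — both open, so U is clopen.
  U = {p1, p2}, X ∖ U = {p3} — both open, so U is clopen.
  U = {p1, p2, p3}, X ∖ U = ∅ — both open, so U is clopen.
Nontrivial clopen(s) exist: e.g. {p3}. So (X, τ) is disconnected.
Compute connected components by grouping points that agree on all clopens:
  component: {p3}
  component: {p1, p2}


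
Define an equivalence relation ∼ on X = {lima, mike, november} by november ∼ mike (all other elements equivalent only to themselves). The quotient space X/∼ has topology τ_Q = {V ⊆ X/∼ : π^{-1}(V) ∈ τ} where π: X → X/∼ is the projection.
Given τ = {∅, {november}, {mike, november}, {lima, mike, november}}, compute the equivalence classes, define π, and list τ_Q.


X/∼ = {[lima], [mike=november]}; |τ_Q| = 3.

Equivalence classes: [lima], [mike=november].
Quotient map π: X → X/∼ sends lima ↦ [lima], mike ↦ [mike=november], november ↦ [mike=november].
For each subset V ⊆ X/∼, compute π^{-1}(V) ⊆ X and check whether π^{-1}(V) ∈ τ. V is open in τ_Q iff π^{-1}(V) ∈ τ.
  V = {}: π^{-1}(V) = ∅ ∈ τ ✓.
  V = {[lima]}: π^{-1}(V) = {lima} ∉ τ ✗.
  V = {[mike=november]}: π^{-1}(V) = {mike, november} ∈ τ ✓.
  V = {[lima], [mike=november]}: π^{-1}(V) = {lima, mike, november} ∈ τ ✓.
Open sets in the quotient: τ_Q = {{}, {[mike=november]}, {[lima], [mike=november]}} (3 elements).


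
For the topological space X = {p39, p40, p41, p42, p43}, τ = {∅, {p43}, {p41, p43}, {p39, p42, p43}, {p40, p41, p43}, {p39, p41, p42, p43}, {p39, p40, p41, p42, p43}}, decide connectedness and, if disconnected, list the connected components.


(X, τ) is connected.

Find clopen sets (U ∈ τ with X ∖ U ∈ τ):
  U = ∅, X ∖ U = {p39, p40, p41, p42, p43} — both open, so U is clopen.
  U = {p39, p40, p41, p42, p43}, X ∖ U = ∅ — both open, so U is clopen.
Only trivial clopens (∅ and X) exist, so (X, τ) is connected.
Compute connected components by grouping points that agree on all clopens:
  component: {p39, p40, p41, p42, p43}


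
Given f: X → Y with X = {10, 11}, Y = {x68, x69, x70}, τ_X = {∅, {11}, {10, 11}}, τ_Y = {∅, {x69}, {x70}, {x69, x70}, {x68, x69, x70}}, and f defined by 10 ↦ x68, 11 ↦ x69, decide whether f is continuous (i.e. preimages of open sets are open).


f IS continuous.

Compute f^{-1}(U) for each U ∈ τ_Y:
  U = ∅: f^{-1}(U) = ∅ ∈ τ_X ✓.
  U = {x69}: f^{-1}(U) = {11} ∈ τ_X ✓.
  U = {x70}: f^{-1}(U) = ∅ ∈ τ_X ✓.
  U = {x69, x70}: f^{-1}(U) = {11} ∈ τ_X ✓.
  U = {x68, x69, x70}: f^{-1}(U) = {10, 11} ∈ τ_X ✓.
Every preimage lies in τ_X, so f IS continuous.


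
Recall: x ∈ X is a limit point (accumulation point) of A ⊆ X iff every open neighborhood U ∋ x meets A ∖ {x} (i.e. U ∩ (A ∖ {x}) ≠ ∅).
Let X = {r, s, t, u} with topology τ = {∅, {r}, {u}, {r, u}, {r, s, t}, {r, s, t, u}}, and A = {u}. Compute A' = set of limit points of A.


A' = ∅

For each x ∈ X, list the open sets U ∈ τ with x ∈ U, then check whether U ∩ (A ∖ {x}) ≠ ∅ for every such U.
  x = r: open {r} ∋ x has {r} ∩ (A ∖ {r}) = ∅, so x is NOT a limit point.
  x = s: open {r, s, t} ∋ x has {r, s, t} ∩ (A ∖ {s}) = ∅, so x is NOT a limit point.
  x = t: open {r, s, t} ∋ x has {r, s, t} ∩ (A ∖ {t}) = ∅, so x is NOT a limit point.
  x = u: open {u} ∋ x has {u} ∩ (A ∖ {u}) = ∅, so x is NOT a limit point.
Collecting: A' = ∅.


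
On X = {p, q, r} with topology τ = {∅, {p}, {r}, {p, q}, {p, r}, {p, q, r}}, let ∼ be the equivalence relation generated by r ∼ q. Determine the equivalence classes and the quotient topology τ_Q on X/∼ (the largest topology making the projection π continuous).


X/∼ = {[p], [q=r]}; |τ_Q| = 3.

Equivalence classes: [p], [q=r].
Quotient map π: X → X/∼ sends p ↦ [p], q ↦ [q=r], r ↦ [q=r].
For each subset V ⊆ X/∼, compute π^{-1}(V) ⊆ X and check whether π^{-1}(V) ∈ τ. V is open in τ_Q iff π^{-1}(V) ∈ τ.
  V = {}: π^{-1}(V) = ∅ ∈ τ ✓.
  V = {[p]}: π^{-1}(V) = {p} ∈ τ ✓.
  V = {[q=r]}: π^{-1}(V) = {q, r} ∉ τ ✗.
  V = {[p], [q=r]}: π^{-1}(V) = {p, q, r} ∈ τ ✓.
Open sets in the quotient: τ_Q = {{}, {[p]}, {[p], [q=r]}} (3 elements).


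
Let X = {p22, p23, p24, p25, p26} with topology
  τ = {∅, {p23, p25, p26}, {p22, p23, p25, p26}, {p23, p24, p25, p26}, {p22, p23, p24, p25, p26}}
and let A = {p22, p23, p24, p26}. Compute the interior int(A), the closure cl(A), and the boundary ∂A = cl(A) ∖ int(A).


int(A) = ∅, cl(A) = {p22, p23, p24, p25, p26}, ∂A = {p22, p23, p24, p25, p26}.

Closed sets in (X, τ) are complements of opens:
  closed(X, τ) = {∅, {p22}, {p24}, {p22, p24}, {p22, p23, p24, p25, p26}}.
int(A) = ⋃ {U ∈ τ : U ⊆ A}. Opens contained in A: ∅.
Taking the union of these: int(A) = ∅.
cl(A) = ⋂ {C closed : A ⊆ C}. Closed sets containing A: {p22, p23, p24, p25, p26}.
Intersecting these: cl(A) = {p22, p23, p24, p25, p26}.
∂A = cl(A) ∖ int(A) = {p22, p23, p24, p25, p26} ∖ ∅ = {p22, p23, p24, p25, p26}.


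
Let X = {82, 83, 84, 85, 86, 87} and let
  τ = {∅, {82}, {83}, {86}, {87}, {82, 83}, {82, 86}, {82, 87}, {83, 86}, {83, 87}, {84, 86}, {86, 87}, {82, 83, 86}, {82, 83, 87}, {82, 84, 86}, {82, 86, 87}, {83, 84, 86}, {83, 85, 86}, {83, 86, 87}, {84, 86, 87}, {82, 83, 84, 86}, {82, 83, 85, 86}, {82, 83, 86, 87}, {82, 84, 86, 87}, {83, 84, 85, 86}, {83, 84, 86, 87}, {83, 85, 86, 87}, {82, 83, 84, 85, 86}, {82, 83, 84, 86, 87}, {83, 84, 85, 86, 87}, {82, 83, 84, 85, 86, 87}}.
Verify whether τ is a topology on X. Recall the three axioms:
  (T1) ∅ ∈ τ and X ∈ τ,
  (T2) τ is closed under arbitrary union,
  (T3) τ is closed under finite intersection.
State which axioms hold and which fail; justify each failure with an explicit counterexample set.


τ is NOT a topology on X.

Axiom (T1): ∅ ∈ τ? Yes; X ∈ τ? Yes.
Axiom (T2/T3): check pairwise unions and intersections of members of τ.
Counterexample for (T2): {82} ∪ {83, 85, 86, 87} = {82, 83, 85, 86, 87} ∉ τ. Therefore τ is NOT a topology.


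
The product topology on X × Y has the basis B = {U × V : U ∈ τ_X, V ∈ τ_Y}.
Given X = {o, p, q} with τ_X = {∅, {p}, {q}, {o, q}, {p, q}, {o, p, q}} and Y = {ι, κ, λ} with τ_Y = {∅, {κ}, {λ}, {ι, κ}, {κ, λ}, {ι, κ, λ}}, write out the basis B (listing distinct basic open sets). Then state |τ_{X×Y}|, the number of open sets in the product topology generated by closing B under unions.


Basis B = {∅ × ∅, {p} × {κ}, {p} × {λ}, {q} × {κ}, {q} × {λ}, {o, q} × {κ}, {o, q} × {λ}, {p} × {ι, κ}, {p} × {κ, λ}, {p, q} × {κ}, {p, q} × {λ}, {q} × {ι, κ}, {q} × {κ, λ}, {o, p, q} × {κ}, {o, p, q} × {λ}, {p} × {ι, κ, λ}, {q} × {ι, κ, λ}, {o, q} × {ι, κ}, {o, q} × {κ, λ}, {p, q} × {ι, κ}, {p, q} × {κ, λ}, {o, q} × {ι, κ, λ}, {o, p, q} × {ι, κ}, {o, p, q} × {κ, λ}, {p, q} × {ι, κ, λ}, {o, p, q} × {ι, κ, λ}}; |τ_{X×Y}| = 108.

Enumerate products U × V with U ∈ τ_X, V ∈ τ_Y (deduplicated):
  ∅ × ∅ = {} (∅)
  {p} × {κ} = {(p,κ)}
  {p} × {λ} = {(p,λ)}
  {q} × {κ} = {(q,κ)}
  {q} × {λ} = {(q,λ)}
  {o, q} × {κ} = {(o,κ), (q,κ)}
  {o, q} × {λ} = {(o,λ), (q,λ)}
  {p} × {ι, κ} = {(p,ι), (p,κ)}
  {p} × {κ, λ} = {(p,κ), (p,λ)}
  {p, q} × {κ} = {(p,κ), (q,κ)}
  {p, q} × {λ} = {(p,λ), (q,λ)}
  {q} × {ι, κ} = {(q,ι), (q,κ)}
  {q} × {κ, λ} = {(q,κ), (q,λ)}
  {o, p, q} × {κ} = {(o,κ), (p,κ), (q,κ)}
  {o, p, q} × {λ} = {(o,λ), (p,λ), (q,λ)}
  {p} × {ι, κ, λ} = {(p,ι), (p,κ), (p,λ)}
  {q} × {ι, κ, λ} = {(q,ι), (q,κ), (q,λ)}
  {o, q} × {ι, κ} = {(o,ι), (o,κ), (q,ι), (q,κ)}
  {o, q} × {κ, λ} = {(o,κ), (o,λ), (q,κ), (q,λ)}
  {p, q} × {ι, κ} = {(p,ι), (p,κ), (q,ι), (q,κ)}
  {p, q} × {κ, λ} = {(p,κ), (p,λ), (q,κ), (q,λ)}
  {o, q} × {ι, κ, λ} = {(o,ι), (o,κ), (o,λ), (q,ι), (q,κ), (q,λ)}
  {o, p, q} × {ι, κ} = {(o,ι), (o,κ), (p,ι), (p,κ), (q,ι), (q,κ)}
  {o, p, q} × {κ, λ} = {(o,κ), (o,λ), (p,κ), (p,λ), (q,κ), (q,λ)}
  {p, q} × {ι, κ, λ} = {(p,ι), (p,κ), (p,λ), (q,ι), (q,κ), (q,λ)}
  {o, p, q} × {ι, κ, λ} = {(o,ι), (o,κ), (o,λ), (p,ι), (p,κ), (p,λ), (q,ι), (q,κ), (q,λ)}
These 26 distinct sets form the basis B.
Close under arbitrary unions to get τ_{X×Y}; counting gives |τ_{X×Y}| = 108.


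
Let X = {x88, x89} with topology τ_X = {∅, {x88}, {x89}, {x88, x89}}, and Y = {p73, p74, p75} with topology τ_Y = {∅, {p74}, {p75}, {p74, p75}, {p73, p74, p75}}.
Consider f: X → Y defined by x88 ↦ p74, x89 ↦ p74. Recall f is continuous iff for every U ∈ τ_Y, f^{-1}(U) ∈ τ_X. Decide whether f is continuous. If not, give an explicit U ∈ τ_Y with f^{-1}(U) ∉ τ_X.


f IS continuous.

Compute f^{-1}(U) for each U ∈ τ_Y:
  U = ∅: f^{-1}(U) = ∅ ∈ τ_X ✓.
  U = {p74}: f^{-1}(U) = {x88, x89} ∈ τ_X ✓.
  U = {p75}: f^{-1}(U) = ∅ ∈ τ_X ✓.
  U = {p74, p75}: f^{-1}(U) = {x88, x89} ∈ τ_X ✓.
  U = {p73, p74, p75}: f^{-1}(U) = {x88, x89} ∈ τ_X ✓.
Every preimage lies in τ_X, so f IS continuous.


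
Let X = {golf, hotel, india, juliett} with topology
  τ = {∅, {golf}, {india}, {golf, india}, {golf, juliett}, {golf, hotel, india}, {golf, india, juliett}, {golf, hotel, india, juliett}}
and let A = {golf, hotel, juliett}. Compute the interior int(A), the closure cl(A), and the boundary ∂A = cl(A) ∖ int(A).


int(A) = {golf, juliett}, cl(A) = {golf, hotel, juliett}, ∂A = {hotel}.

Closed sets in (X, τ) are complements of opens:
  closed(X, τ) = {∅, {hotel}, {juliett}, {hotel, india}, {hotel, juliett}, {golf, hotel, juliett}, {hotel, india, juliett}, {golf, hotel, india, juliett}}.
int(A) = ⋃ {U ∈ τ : U ⊆ A}. Opens contained in A: ∅, {golf}, {golf, juliett}.
Taking the union of these: int(A) = {golf, juliett}.
cl(A) = ⋂ {C closed : A ⊆ C}. Closed sets containing A: {golf, hotel, juliett}, {golf, hotel, india, juliett}.
Intersecting these: cl(A) = {golf, hotel, juliett}.
∂A = cl(A) ∖ int(A) = {golf, hotel, juliett} ∖ {golf, juliett} = {hotel}.


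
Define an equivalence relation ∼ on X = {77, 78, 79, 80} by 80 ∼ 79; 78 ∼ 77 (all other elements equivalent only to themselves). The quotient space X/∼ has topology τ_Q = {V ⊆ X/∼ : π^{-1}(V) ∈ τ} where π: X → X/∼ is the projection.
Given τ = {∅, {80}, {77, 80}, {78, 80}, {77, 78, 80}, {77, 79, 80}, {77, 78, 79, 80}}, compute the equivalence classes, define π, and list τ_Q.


X/∼ = {[77=78], [79=80]}; |τ_Q| = 2.

Equivalence classes: [77=78], [79=80].
Quotient map π: X → X/∼ sends 77 ↦ [77=78], 78 ↦ [77=78], 79 ↦ [79=80], 80 ↦ [79=80].
For each subset V ⊆ X/∼, compute π^{-1}(V) ⊆ X and check whether π^{-1}(V) ∈ τ. V is open in τ_Q iff π^{-1}(V) ∈ τ.
  V = {}: π^{-1}(V) = ∅ ∈ τ ✓.
  V = {[77=78]}: π^{-1}(V) = {77, 78} ∉ τ ✗.
  V = {[79=80]}: π^{-1}(V) = {79, 80} ∉ τ ✗.
  V = {[77=78], [79=80]}: π^{-1}(V) = {77, 78, 79, 80} ∈ τ ✓.
Open sets in the quotient: τ_Q = {{}, {[77=78], [79=80]}} (2 elements).


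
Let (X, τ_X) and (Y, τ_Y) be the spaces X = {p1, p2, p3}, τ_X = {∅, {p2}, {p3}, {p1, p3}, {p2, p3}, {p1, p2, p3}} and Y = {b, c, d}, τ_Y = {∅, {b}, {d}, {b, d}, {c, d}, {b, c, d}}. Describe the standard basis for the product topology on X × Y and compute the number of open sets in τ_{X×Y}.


Basis B = {∅ × ∅, {p2} × {b}, {p2} × {d}, {p3} × {b}, {p3} × {d}, {p1, p3} × {b}, {p1, p3} × {d}, {p2} × {b, d}, {p2, p3} × {b}, {p2} × {c, d}, {p2, p3} × {d}, {p3} × {b, d}, {p3} × {c, d}, {p1, p2, p3} × {b}, {p1, p2, p3} × {d}, {p2} × {b, c, d}, {p3} × {b, c, d}, {p1, p3} × {b, d}, {p1, p3} × {c, d}, {p2, p3} × {b, d}, {p2, p3} × {c, d}, {p1, p3} × {b, c, d}, {p1, p2, p3} × {b, d}, {p1, p2, p3} × {c, d}, {p2, p3} × {b, c, d}, {p1, p2, p3} × {b, c, d}}; |τ_{X×Y}| = 108.

Enumerate products U × V with U ∈ τ_X, V ∈ τ_Y (deduplicated):
  ∅ × ∅ = {} (∅)
  {p2} × {b} = {(p2,b)}
  {p2} × {d} = {(p2,d)}
  {p3} × {b} = {(p3,b)}
  {p3} × {d} = {(p3,d)}
  {p1, p3} × {b} = {(p1,b), (p3,b)}
  {p1, p3} × {d} = {(p1,d), (p3,d)}
  {p2} × {b, d} = {(p2,b), (p2,d)}
  {p2, p3} × {b} = {(p2,b), (p3,b)}
  {p2} × {c, d} = {(p2,c), (p2,d)}
  {p2, p3} × {d} = {(p2,d), (p3,d)}
  {p3} × {b, d} = {(p3,b), (p3,d)}
  {p3} × {c, d} = {(p3,c), (p3,d)}
  {p1, p2, p3} × {b} = {(p1,b), (p2,b), (p3,b)}
  {p1, p2, p3} × {d} = {(p1,d), (p2,d), (p3,d)}
  {p2} × {b, c, d} = {(p2,b), (p2,c), (p2,d)}
  {p3} × {b, c, d} = {(p3,b), (p3,c), (p3,d)}
  {p1, p3} × {b, d} = {(p1,b), (p1,d), (p3,b), (p3,d)}
  {p1, p3} × {c, d} = {(p1,c), (p1,d), (p3,c), (p3,d)}
  {p2, p3} × {b, d} = {(p2,b), (p2,d), (p3,b), (p3,d)}
  {p2, p3} × {c, d} = {(p2,c), (p2,d), (p3,c), (p3,d)}
  {p1, p3} × {b, c, d} = {(p1,b), (p1,c), (p1,d), (p3,b), (p3,c), (p3,d)}
  {p1, p2, p3} × {b, d} = {(p1,b), (p1,d), (p2,b), (p2,d), (p3,b), (p3,d)}
  {p1, p2, p3} × {c, d} = {(p1,c), (p1,d), (p2,c), (p2,d), (p3,c), (p3,d)}
  {p2, p3} × {b, c, d} = {(p2,b), (p2,c), (p2,d), (p3,b), (p3,c), (p3,d)}
  {p1, p2, p3} × {b, c, d} = {(p1,b), (p1,c), (p1,d), (p2,b), (p2,c), (p2,d), (p3,b), (p3,c), (p3,d)}
These 26 distinct sets form the basis B.
Close under arbitrary unions to get τ_{X×Y}; counting gives |τ_{X×Y}| = 108.


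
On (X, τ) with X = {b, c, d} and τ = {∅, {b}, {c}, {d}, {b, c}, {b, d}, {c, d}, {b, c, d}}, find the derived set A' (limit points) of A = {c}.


A' = ∅

For each x ∈ X, list the open sets U ∈ τ with x ∈ U, then check whether U ∩ (A ∖ {x}) ≠ ∅ for every such U.
  x = b: open {b} ∋ x has {b} ∩ (A ∖ {b}) = ∅, so x is NOT a limit point.
  x = c: open {c} ∋ x has {c} ∩ (A ∖ {c}) = ∅, so x is NOT a limit point.
  x = d: open {d} ∋ x has {d} ∩ (A ∖ {d}) = ∅, so x is NOT a limit point.
Collecting: A' = ∅.


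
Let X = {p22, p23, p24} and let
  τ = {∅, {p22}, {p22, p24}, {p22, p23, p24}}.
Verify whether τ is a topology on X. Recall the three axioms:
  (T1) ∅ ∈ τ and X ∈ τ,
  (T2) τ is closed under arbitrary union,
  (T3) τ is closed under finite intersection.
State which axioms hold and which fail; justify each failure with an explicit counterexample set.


τ IS a topology on X.

Axiom (T1): ∅ ∈ τ? Yes; X ∈ τ? Yes.
Axiom (T2/T3): check pairwise unions and intersections of members of τ.
All pairwise intersections and unions checked — each lies in τ. Therefore τ satisfies (T1), (T2), (T3): it IS a topology on X.


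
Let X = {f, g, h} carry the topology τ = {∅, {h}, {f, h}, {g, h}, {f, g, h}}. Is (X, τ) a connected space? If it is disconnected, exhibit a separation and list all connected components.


(X, τ) is connected.

Find clopen sets (U ∈ τ with X ∖ U ∈ τ):
  U = ∅, X ∖ U = {f, g, h} — both open, so U is clopen.
  U = {f, g, h}, X ∖ U = ∅ — both open, so U is clopen.
Only trivial clopens (∅ and X) exist, so (X, τ) is connected.
Compute connected components by grouping points that agree on all clopens:
  component: {f, g, h}


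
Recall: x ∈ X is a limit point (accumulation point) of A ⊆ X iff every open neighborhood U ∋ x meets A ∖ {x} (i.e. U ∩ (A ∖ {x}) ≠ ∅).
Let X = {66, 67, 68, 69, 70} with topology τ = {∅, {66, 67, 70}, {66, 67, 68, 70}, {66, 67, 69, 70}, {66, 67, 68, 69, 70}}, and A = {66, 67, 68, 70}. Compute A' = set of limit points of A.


A' = {66, 67, 68, 69, 70}

For each x ∈ X, list the open sets U ∈ τ with x ∈ U, then check whether U ∩ (A ∖ {x}) ≠ ∅ for every such U.
  x = 66: opens ∋ x are {66, 67, 70}, {66, 67, 68, 70}, {66, 67, 69, 70}, {66, 67, 68, 69, 70}; each meets A ∖ {66}, so x IS a limit point.
  x = 67: opens ∋ x are {66, 67, 70}, {66, 67, 68, 70}, {66, 67, 69, 70}, {66, 67, 68, 69, 70}; each meets A ∖ {67}, so x IS a limit point.
  x = 68: opens ∋ x are {66, 67, 68, 70}, {66, 67, 68, 69, 70}; each meets A ∖ {68}, so x IS a limit point.
  x = 69: opens ∋ x are {66, 67, 69, 70}, {66, 67, 68, 69, 70}; each meets A ∖ {69}, so x IS a limit point.
  x = 70: opens ∋ x are {66, 67, 70}, {66, 67, 68, 70}, {66, 67, 69, 70}, {66, 67, 68, 69, 70}; each meets A ∖ {70}, so x IS a limit point.
Collecting: A' = {66, 67, 68, 69, 70}.


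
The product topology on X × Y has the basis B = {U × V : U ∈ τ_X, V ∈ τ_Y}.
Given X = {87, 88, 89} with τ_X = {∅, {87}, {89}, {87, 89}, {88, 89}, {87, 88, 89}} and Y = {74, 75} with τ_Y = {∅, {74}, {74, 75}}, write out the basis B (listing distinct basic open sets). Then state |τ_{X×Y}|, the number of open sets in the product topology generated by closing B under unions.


Basis B = {∅ × ∅, {87} × {74}, {89} × {74}, {87} × {74, 75}, {87, 89} × {74}, {88, 89} × {74}, {89} × {74, 75}, {87, 88, 89} × {74}, {87, 89} × {74, 75}, {88, 89} × {74, 75}, {87, 88, 89} × {74, 75}}; |τ_{X×Y}| = 18.

Enumerate products U × V with U ∈ τ_X, V ∈ τ_Y (deduplicated):
  ∅ × ∅ = {} (∅)
  {87} × {74} = {(87,74)}
  {89} × {74} = {(89,74)}
  {87} × {74, 75} = {(87,74), (87,75)}
  {87, 89} × {74} = {(87,74), (89,74)}
  {88, 89} × {74} = {(88,74), (89,74)}
  {89} × {74, 75} = {(89,74), (89,75)}
  {87, 88, 89} × {74} = {(87,74), (88,74), (89,74)}
  {87, 89} × {74, 75} = {(87,74), (87,75), (89,74), (89,75)}
  {88, 89} × {74, 75} = {(88,74), (88,75), (89,74), (89,75)}
  {87, 88, 89} × {74, 75} = {(87,74), (87,75), (88,74), (88,75), (89,74), (89,75)}
These 11 distinct sets form the basis B.
Close under arbitrary unions to get τ_{X×Y}; counting gives |τ_{X×Y}| = 18.


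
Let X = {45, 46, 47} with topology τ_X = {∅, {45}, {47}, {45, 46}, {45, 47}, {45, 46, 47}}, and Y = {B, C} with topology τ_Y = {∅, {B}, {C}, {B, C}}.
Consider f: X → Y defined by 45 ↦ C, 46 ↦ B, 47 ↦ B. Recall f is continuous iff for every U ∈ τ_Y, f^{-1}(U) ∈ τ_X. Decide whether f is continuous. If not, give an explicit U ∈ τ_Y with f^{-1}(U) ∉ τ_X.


f is NOT continuous.

Compute f^{-1}(U) for each U ∈ τ_Y:
  U = ∅: f^{-1}(U) = ∅ ∈ τ_X ✓.
  U = {B}: f^{-1}(U) = {46, 47} ∉ τ_X ✗.
  U = {C}: f^{-1}(U) = {45} ∈ τ_X ✓.
  U = {B, C}: f^{-1}(U) = {45, 46, 47} ∈ τ_X ✓.
Found U = {B} with f^{-1}(U) = {46, 47} not in τ_X. Therefore f is NOT continuous.


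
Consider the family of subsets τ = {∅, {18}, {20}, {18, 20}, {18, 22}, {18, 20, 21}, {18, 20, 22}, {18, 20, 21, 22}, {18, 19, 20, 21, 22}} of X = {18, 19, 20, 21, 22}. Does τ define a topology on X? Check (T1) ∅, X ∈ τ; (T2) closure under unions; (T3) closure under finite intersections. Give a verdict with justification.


τ IS a topology on X.

Axiom (T1): ∅ ∈ τ? Yes; X ∈ τ? Yes.
Axiom (T2/T3): check pairwise unions and intersections of members of τ.
All pairwise intersections and unions checked — each lies in τ. Therefore τ satisfies (T1), (T2), (T3): it IS a topology on X.


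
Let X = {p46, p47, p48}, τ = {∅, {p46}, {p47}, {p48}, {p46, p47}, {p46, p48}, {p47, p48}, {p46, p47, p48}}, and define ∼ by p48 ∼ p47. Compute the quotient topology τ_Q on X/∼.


X/∼ = {[p46], [p47=p48]}; |τ_Q| = 4.

Equivalence classes: [p46], [p47=p48].
Quotient map π: X → X/∼ sends p46 ↦ [p46], p47 ↦ [p47=p48], p48 ↦ [p47=p48].
For each subset V ⊆ X/∼, compute π^{-1}(V) ⊆ X and check whether π^{-1}(V) ∈ τ. V is open in τ_Q iff π^{-1}(V) ∈ τ.
  V = {}: π^{-1}(V) = ∅ ∈ τ ✓.
  V = {[p46]}: π^{-1}(V) = {p46} ∈ τ ✓.
  V = {[p47=p48]}: π^{-1}(V) = {p47, p48} ∈ τ ✓.
  V = {[p46], [p47=p48]}: π^{-1}(V) = {p46, p47, p48} ∈ τ ✓.
Open sets in the quotient: τ_Q = {{}, {[p46]}, {[p47=p48]}, {[p46], [p47=p48]}} (4 elements).


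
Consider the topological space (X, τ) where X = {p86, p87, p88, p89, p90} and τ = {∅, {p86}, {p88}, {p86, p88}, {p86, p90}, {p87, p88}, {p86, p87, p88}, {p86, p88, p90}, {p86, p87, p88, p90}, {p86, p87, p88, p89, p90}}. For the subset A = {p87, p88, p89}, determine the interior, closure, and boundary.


int(A) = {p87, p88}, cl(A) = {p87, p88, p89}, ∂A = {p89}.

Closed sets in (X, τ) are complements of opens:
  closed(X, τ) = {∅, {p89}, {p87, p89}, {p89, p90}, {p86, p89, p90}, {p87, p88, p89}, {p87, p89, p90}, {p86, p87, p89, p90}, {p87, p88, p89, p90}, {p86, p87, p88, p89, p90}}.
int(A) = ⋃ {U ∈ τ : U ⊆ A}. Opens contained in A: ∅, {p88}, {p87, p88}.
Taking the union of these: int(A) = {p87, p88}.
cl(A) = ⋂ {C closed : A ⊆ C}. Closed sets containing A: {p87, p88, p89}, {p87, p88, p89, p90}, {p86, p87, p88, p89, p90}.
Intersecting these: cl(A) = {p87, p88, p89}.
∂A = cl(A) ∖ int(A) = {p87, p88, p89} ∖ {p87, p88} = {p89}.


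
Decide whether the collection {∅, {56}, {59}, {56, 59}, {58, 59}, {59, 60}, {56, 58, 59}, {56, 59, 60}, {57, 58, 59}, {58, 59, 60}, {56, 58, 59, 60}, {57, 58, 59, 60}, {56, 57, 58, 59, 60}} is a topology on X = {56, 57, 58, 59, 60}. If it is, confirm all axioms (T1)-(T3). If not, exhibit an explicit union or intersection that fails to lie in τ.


τ is NOT a topology on X.

Axiom (T1): ∅ ∈ τ? Yes; X ∈ τ? Yes.
Axiom (T2/T3): check pairwise unions and intersections of members of τ.
Counterexample for (T2): {56} ∪ {57, 58, 59} = {56, 57, 58, 59} ∉ τ. Therefore τ is NOT a topology.


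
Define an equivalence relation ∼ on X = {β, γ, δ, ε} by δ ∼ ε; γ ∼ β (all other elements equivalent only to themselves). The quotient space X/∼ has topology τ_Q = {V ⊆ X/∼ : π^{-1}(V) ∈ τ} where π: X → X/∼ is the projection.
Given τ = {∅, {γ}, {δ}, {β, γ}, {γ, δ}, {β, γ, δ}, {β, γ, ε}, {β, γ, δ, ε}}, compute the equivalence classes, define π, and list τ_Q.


X/∼ = {[β=γ], [δ=ε]}; |τ_Q| = 3.

Equivalence classes: [β=γ], [δ=ε].
Quotient map π: X → X/∼ sends β ↦ [β=γ], γ ↦ [β=γ], δ ↦ [δ=ε], ε ↦ [δ=ε].
For each subset V ⊆ X/∼, compute π^{-1}(V) ⊆ X and check whether π^{-1}(V) ∈ τ. V is open in τ_Q iff π^{-1}(V) ∈ τ.
  V = {}: π^{-1}(V) = ∅ ∈ τ ✓.
  V = {[β=γ]}: π^{-1}(V) = {β, γ} ∈ τ ✓.
  V = {[δ=ε]}: π^{-1}(V) = {δ, ε} ∉ τ ✗.
  V = {[β=γ], [δ=ε]}: π^{-1}(V) = {β, γ, δ, ε} ∈ τ ✓.
Open sets in the quotient: τ_Q = {{}, {[β=γ]}, {[β=γ], [δ=ε]}} (3 elements).


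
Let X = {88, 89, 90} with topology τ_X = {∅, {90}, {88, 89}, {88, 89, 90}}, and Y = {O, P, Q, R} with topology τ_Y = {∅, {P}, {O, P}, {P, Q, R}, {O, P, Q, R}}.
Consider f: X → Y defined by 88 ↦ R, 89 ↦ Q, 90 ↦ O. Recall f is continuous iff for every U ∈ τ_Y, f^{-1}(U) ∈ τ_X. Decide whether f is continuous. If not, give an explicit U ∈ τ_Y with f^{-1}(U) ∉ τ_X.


f IS continuous.

Compute f^{-1}(U) for each U ∈ τ_Y:
  U = ∅: f^{-1}(U) = ∅ ∈ τ_X ✓.
  U = {P}: f^{-1}(U) = ∅ ∈ τ_X ✓.
  U = {O, P}: f^{-1}(U) = {90} ∈ τ_X ✓.
  U = {P, Q, R}: f^{-1}(U) = {88, 89} ∈ τ_X ✓.
  U = {O, P, Q, R}: f^{-1}(U) = {88, 89, 90} ∈ τ_X ✓.
Every preimage lies in τ_X, so f IS continuous.


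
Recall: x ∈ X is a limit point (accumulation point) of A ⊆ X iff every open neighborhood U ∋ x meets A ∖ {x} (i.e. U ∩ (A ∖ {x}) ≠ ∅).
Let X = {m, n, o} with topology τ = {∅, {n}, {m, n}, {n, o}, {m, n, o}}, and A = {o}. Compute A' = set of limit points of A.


A' = ∅

For each x ∈ X, list the open sets U ∈ τ with x ∈ U, then check whether U ∩ (A ∖ {x}) ≠ ∅ for every such U.
  x = m: open {m, n} ∋ x has {m, n} ∩ (A ∖ {m}) = ∅, so x is NOT a limit point.
  x = n: open {n} ∋ x has {n} ∩ (A ∖ {n}) = ∅, so x is NOT a limit point.
  x = o: open {n, o} ∋ x has {n, o} ∩ (A ∖ {o}) = ∅, so x is NOT a limit point.
Collecting: A' = ∅.


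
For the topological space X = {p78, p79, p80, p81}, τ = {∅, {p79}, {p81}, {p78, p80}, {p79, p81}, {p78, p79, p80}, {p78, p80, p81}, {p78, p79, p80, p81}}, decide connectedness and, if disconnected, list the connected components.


(X, τ) is disconnected; components = [{p79}, {p81}, {p78, p80}].

Find clopen sets (U ∈ τ with X ∖ U ∈ τ):
  U = ∅, X ∖ U = {p78, p79, p80, p81} — both open, so U is clopen.
  U = {p79}, X ∖ U = {p78, p80, p81} — both open, so U is clopen.
  U = {p81}, X ∖ U = {p78, p79, p80} — both open, so U is clopen.
  U = {p78, p80}, X ∖ U = {p79, p81} — both open, so U is clopen.
  U = {p79, p81}, X ∖ U = {p78, p80} — both open, so U is clopen.
  U = {p78, p79, p80}, X ∖ U = {p81} — both open, so U is clopen.
  U = {p78, p80, p81}, X ∖ U = {p79} — both open, so U is clopen.
  U = {p78, p79, p80, p81}, X ∖ U = ∅ — both open, so U is clopen.
Nontrivial clopen(s) exist: e.g. {p78, p80}. So (X, τ) is disconnected.
Compute connected components by grouping points that agree on all clopens:
  component: {p79}
  component: {p81}
  component: {p78, p80}


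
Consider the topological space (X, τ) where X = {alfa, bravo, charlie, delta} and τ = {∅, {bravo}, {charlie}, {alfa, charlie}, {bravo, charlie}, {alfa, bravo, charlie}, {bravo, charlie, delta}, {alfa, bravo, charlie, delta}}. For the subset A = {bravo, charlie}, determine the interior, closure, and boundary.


int(A) = {bravo, charlie}, cl(A) = {alfa, bravo, charlie, delta}, ∂A = {alfa, delta}.

Closed sets in (X, τ) are complements of opens:
  closed(X, τ) = {∅, {alfa}, {delta}, {alfa, delta}, {bravo, delta}, {alfa, bravo, delta}, {alfa, charlie, delta}, {alfa, bravo, charlie, delta}}.
int(A) = ⋃ {U ∈ τ : U ⊆ A}. Opens contained in A: ∅, {bravo}, {charlie}, {bravo, charlie}.
Taking the union of these: int(A) = {bravo, charlie}.
cl(A) = ⋂ {C closed : A ⊆ C}. Closed sets containing A: {alfa, bravo, charlie, delta}.
Intersecting these: cl(A) = {alfa, bravo, charlie, delta}.
∂A = cl(A) ∖ int(A) = {alfa, bravo, charlie, delta} ∖ {bravo, charlie} = {alfa, delta}.


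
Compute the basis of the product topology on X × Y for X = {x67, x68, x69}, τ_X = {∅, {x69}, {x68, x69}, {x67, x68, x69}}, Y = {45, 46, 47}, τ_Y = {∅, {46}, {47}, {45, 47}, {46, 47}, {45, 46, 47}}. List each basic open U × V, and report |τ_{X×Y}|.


Basis B = {∅ × ∅, {x69} × {46}, {x69} × {47}, {x68, x69} × {46}, {x68, x69} × {47}, {x69} × {45, 47}, {x69} × {46, 47}, {x67, x68, x69} × {46}, {x67, x68, x69} × {47}, {x69} × {45, 46, 47}, {x68, x69} × {45, 47}, {x68, x69} × {46, 47}, {x67, x68, x69} × {45, 47}, {x67, x68, x69} × {46, 47}, {x68, x69} × {45, 46, 47}, {x67, x68, x69} × {45, 46, 47}}; |τ_{X×Y}| = 40.

Enumerate products U × V with U ∈ τ_X, V ∈ τ_Y (deduplicated):
  ∅ × ∅ = {} (∅)
  {x69} × {46} = {(x69,46)}
  {x69} × {47} = {(x69,47)}
  {x68, x69} × {46} = {(x68,46), (x69,46)}
  {x68, x69} × {47} = {(x68,47), (x69,47)}
  {x69} × {45, 47} = {(x69,45), (x69,47)}
  {x69} × {46, 47} = {(x69,46), (x69,47)}
  {x67, x68, x69} × {46} = {(x67,46), (x68,46), (x69,46)}
  {x67, x68, x69} × {47} = {(x67,47), (x68,47), (x69,47)}
  {x69} × {45, 46, 47} = {(x69,45), (x69,46), (x69,47)}
  {x68, x69} × {45, 47} = {(x68,45), (x68,47), (x69,45), (x69,47)}
  {x68, x69} × {46, 47} = {(x68,46), (x68,47), (x69,46), (x69,47)}
  {x67, x68, x69} × {45, 47} = {(x67,45), (x67,47), (x68,45), (x68,47), (x69,45), (x69,47)}
  {x67, x68, x69} × {46, 47} = {(x67,46), (x67,47), (x68,46), (x68,47), (x69,46), (x69,47)}
  {x68, x69} × {45, 46, 47} = {(x68,45), (x68,46), (x68,47), (x69,45), (x69,46), (x69,47)}
  {x67, x68, x69} × {45, 46, 47} = {(x67,45), (x67,46), (x67,47), (x68,45), (x68,46), (x68,47), (x69,45), (x69,46), (x69,47)}
These 16 distinct sets form the basis B.
Close under arbitrary unions to get τ_{X×Y}; counting gives |τ_{X×Y}| = 40.
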